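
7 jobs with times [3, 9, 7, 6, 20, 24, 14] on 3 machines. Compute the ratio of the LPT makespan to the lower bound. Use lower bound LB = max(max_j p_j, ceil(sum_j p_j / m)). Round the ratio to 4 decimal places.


LPT order: [24, 20, 14, 9, 7, 6, 3]
Machine loads after assignment: [27, 27, 29]
LPT makespan = 29
Lower bound = max(max_job, ceil(total/3)) = max(24, 28) = 28
Ratio = 29 / 28 = 1.0357

1.0357


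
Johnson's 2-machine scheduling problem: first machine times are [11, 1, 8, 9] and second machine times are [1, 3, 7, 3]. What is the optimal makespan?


Apply Johnson's rule:
  Group 1 (a <= b): [(2, 1, 3)]
  Group 2 (a > b): [(3, 8, 7), (4, 9, 3), (1, 11, 1)]
Optimal job order: [2, 3, 4, 1]
Schedule:
  Job 2: M1 done at 1, M2 done at 4
  Job 3: M1 done at 9, M2 done at 16
  Job 4: M1 done at 18, M2 done at 21
  Job 1: M1 done at 29, M2 done at 30
Makespan = 30

30


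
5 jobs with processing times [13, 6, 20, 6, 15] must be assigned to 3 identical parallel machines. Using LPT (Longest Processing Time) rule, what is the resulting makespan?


Sort jobs in decreasing order (LPT): [20, 15, 13, 6, 6]
Assign each job to the least loaded machine:
  Machine 1: jobs [20], load = 20
  Machine 2: jobs [15, 6], load = 21
  Machine 3: jobs [13, 6], load = 19
Makespan = max load = 21

21


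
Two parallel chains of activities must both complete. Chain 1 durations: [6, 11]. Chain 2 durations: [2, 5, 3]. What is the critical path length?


Path A total = 6 + 11 = 17
Path B total = 2 + 5 + 3 = 10
Critical path = longest path = max(17, 10) = 17

17


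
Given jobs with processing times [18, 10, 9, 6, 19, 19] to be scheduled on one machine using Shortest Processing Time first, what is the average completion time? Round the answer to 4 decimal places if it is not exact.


Sort jobs by processing time (SPT order): [6, 9, 10, 18, 19, 19]
Compute completion times sequentially:
  Job 1: processing = 6, completes at 6
  Job 2: processing = 9, completes at 15
  Job 3: processing = 10, completes at 25
  Job 4: processing = 18, completes at 43
  Job 5: processing = 19, completes at 62
  Job 6: processing = 19, completes at 81
Sum of completion times = 232
Average completion time = 232/6 = 38.6667

38.6667


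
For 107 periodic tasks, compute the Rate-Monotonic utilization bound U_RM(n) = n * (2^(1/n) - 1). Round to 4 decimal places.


Compute 2^(1/107) = 1.0064990387
Subtract 1: 1.0064990387 - 1 = 0.0064990387
Multiply by n: 107 * 0.0064990387 = 0.6953971409
Round to 4 dp: 0.6954

0.6954


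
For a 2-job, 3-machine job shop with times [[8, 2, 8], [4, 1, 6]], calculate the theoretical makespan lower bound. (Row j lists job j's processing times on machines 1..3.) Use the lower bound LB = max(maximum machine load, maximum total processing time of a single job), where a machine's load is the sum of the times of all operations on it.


Machine loads:
  Machine 1: 8 + 4 = 12
  Machine 2: 2 + 1 = 3
  Machine 3: 8 + 6 = 14
Max machine load = 14
Job totals:
  Job 1: 18
  Job 2: 11
Max job total = 18
Lower bound = max(14, 18) = 18

18


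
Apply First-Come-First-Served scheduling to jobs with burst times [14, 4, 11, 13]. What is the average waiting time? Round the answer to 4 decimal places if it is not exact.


FCFS order (as given): [14, 4, 11, 13]
Waiting times:
  Job 1: wait = 0
  Job 2: wait = 14
  Job 3: wait = 18
  Job 4: wait = 29
Sum of waiting times = 61
Average waiting time = 61/4 = 15.25

15.25


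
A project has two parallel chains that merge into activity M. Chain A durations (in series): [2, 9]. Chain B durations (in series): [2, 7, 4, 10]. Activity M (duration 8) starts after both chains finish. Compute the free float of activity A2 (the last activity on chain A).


ES(A2) = sum of predecessors on chain A = 2
EF(A2) = ES + duration = 2 + 9 = 11
Successor of A2 is M. ES(M) = max(sum(A), sum(B)) = max(11, 23) = 23
Free float = ES(successor) - EF(current) = 23 - 11 = 12

12


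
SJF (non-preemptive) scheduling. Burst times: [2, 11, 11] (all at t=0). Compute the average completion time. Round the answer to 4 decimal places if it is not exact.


SJF order (ascending): [2, 11, 11]
Completion times:
  Job 1: burst=2, C=2
  Job 2: burst=11, C=13
  Job 3: burst=11, C=24
Average completion = 39/3 = 13.0

13.0


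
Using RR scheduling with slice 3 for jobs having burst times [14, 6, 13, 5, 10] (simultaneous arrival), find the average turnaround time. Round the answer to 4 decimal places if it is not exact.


Time quantum = 3
Execution trace:
  J1 runs 3 units, time = 3
  J2 runs 3 units, time = 6
  J3 runs 3 units, time = 9
  J4 runs 3 units, time = 12
  J5 runs 3 units, time = 15
  J1 runs 3 units, time = 18
  J2 runs 3 units, time = 21
  J3 runs 3 units, time = 24
  J4 runs 2 units, time = 26
  J5 runs 3 units, time = 29
  J1 runs 3 units, time = 32
  J3 runs 3 units, time = 35
  J5 runs 3 units, time = 38
  J1 runs 3 units, time = 41
  J3 runs 3 units, time = 44
  J5 runs 1 units, time = 45
  J1 runs 2 units, time = 47
  J3 runs 1 units, time = 48
Finish times: [47, 21, 48, 26, 45]
Average turnaround = 187/5 = 37.4

37.4


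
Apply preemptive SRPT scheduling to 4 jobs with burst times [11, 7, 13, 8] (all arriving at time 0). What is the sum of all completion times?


Since all jobs arrive at t=0, SRPT equals SPT ordering.
SPT order: [7, 8, 11, 13]
Completion times:
  Job 1: p=7, C=7
  Job 2: p=8, C=15
  Job 3: p=11, C=26
  Job 4: p=13, C=39
Total completion time = 7 + 15 + 26 + 39 = 87

87


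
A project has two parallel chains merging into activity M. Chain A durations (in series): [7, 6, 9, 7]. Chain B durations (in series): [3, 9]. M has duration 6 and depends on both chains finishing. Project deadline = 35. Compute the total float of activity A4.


Forward pass: ES(A4) = sum of predecessors on chain A = 22
EF = ES + duration = 22 + 7 = 29
Backward pass: LF(M) = deadline = 35; LS(M) = 35 - 6 = 29
LF(A4) = LS(M) - sum(successors on chain A) = 29 - 0 = 29
LS = LF - duration = 29 - 7 = 22
Total float = LS - ES = 22 - 22 = 0

0


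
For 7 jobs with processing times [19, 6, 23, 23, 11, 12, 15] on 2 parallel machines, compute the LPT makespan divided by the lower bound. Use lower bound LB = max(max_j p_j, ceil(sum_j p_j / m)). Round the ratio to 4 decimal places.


LPT order: [23, 23, 19, 15, 12, 11, 6]
Machine loads after assignment: [53, 56]
LPT makespan = 56
Lower bound = max(max_job, ceil(total/2)) = max(23, 55) = 55
Ratio = 56 / 55 = 1.0182

1.0182


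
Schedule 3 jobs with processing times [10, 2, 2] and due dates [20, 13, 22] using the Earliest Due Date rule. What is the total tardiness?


Sort by due date (EDD order): [(2, 13), (10, 20), (2, 22)]
Compute completion times and tardiness:
  Job 1: p=2, d=13, C=2, tardiness=max(0,2-13)=0
  Job 2: p=10, d=20, C=12, tardiness=max(0,12-20)=0
  Job 3: p=2, d=22, C=14, tardiness=max(0,14-22)=0
Total tardiness = 0

0


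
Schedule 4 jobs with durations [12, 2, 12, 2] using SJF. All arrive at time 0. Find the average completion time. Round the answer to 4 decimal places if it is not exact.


SJF order (ascending): [2, 2, 12, 12]
Completion times:
  Job 1: burst=2, C=2
  Job 2: burst=2, C=4
  Job 3: burst=12, C=16
  Job 4: burst=12, C=28
Average completion = 50/4 = 12.5

12.5


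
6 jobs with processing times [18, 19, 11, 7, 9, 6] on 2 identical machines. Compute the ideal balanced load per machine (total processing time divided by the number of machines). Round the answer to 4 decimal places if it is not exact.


Total processing time = 18 + 19 + 11 + 7 + 9 + 6 = 70
Number of machines = 2
Ideal balanced load = 70 / 2 = 35.0

35.0


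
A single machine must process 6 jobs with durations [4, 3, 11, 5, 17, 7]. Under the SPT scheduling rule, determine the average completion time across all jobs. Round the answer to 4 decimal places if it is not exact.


Sort jobs by processing time (SPT order): [3, 4, 5, 7, 11, 17]
Compute completion times sequentially:
  Job 1: processing = 3, completes at 3
  Job 2: processing = 4, completes at 7
  Job 3: processing = 5, completes at 12
  Job 4: processing = 7, completes at 19
  Job 5: processing = 11, completes at 30
  Job 6: processing = 17, completes at 47
Sum of completion times = 118
Average completion time = 118/6 = 19.6667

19.6667


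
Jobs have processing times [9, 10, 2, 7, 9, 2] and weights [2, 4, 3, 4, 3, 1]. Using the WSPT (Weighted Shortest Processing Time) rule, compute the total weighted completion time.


Compute p/w ratios and sort ascending (WSPT): [(2, 3), (7, 4), (2, 1), (10, 4), (9, 3), (9, 2)]
Compute weighted completion times:
  Job (p=2,w=3): C=2, w*C=3*2=6
  Job (p=7,w=4): C=9, w*C=4*9=36
  Job (p=2,w=1): C=11, w*C=1*11=11
  Job (p=10,w=4): C=21, w*C=4*21=84
  Job (p=9,w=3): C=30, w*C=3*30=90
  Job (p=9,w=2): C=39, w*C=2*39=78
Total weighted completion time = 305

305


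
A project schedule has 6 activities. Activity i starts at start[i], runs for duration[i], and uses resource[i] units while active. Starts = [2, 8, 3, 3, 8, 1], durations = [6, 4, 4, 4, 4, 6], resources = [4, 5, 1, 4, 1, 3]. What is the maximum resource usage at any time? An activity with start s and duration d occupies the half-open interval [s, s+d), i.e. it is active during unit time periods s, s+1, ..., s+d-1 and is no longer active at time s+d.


Each activity i is active on [start_i, start_i + duration_i).
Compute total resource usage per time slot:
  t=0: active resources = [], total = 0
  t=1: active resources = [3], total = 3
  t=2: active resources = [4, 3], total = 7
  t=3: active resources = [4, 1, 4, 3], total = 12
  t=4: active resources = [4, 1, 4, 3], total = 12
  t=5: active resources = [4, 1, 4, 3], total = 12
  t=6: active resources = [4, 1, 4, 3], total = 12
  t=7: active resources = [4], total = 4
  t=8: active resources = [5, 1], total = 6
  t=9: active resources = [5, 1], total = 6
  t=10: active resources = [5, 1], total = 6
  t=11: active resources = [5, 1], total = 6
Peak resource demand = 12

12


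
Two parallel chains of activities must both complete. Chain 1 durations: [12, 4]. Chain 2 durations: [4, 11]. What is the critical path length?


Path A total = 12 + 4 = 16
Path B total = 4 + 11 = 15
Critical path = longest path = max(16, 15) = 16

16


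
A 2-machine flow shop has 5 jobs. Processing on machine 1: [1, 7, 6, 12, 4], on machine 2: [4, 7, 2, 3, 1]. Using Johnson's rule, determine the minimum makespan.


Apply Johnson's rule:
  Group 1 (a <= b): [(1, 1, 4), (2, 7, 7)]
  Group 2 (a > b): [(4, 12, 3), (3, 6, 2), (5, 4, 1)]
Optimal job order: [1, 2, 4, 3, 5]
Schedule:
  Job 1: M1 done at 1, M2 done at 5
  Job 2: M1 done at 8, M2 done at 15
  Job 4: M1 done at 20, M2 done at 23
  Job 3: M1 done at 26, M2 done at 28
  Job 5: M1 done at 30, M2 done at 31
Makespan = 31

31


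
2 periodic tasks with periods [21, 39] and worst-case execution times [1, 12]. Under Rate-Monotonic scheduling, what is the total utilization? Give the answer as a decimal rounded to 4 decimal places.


Compute individual utilizations (exact fractions):
  Task 1: C/T = 1/21 (approx. 0.0476)
  Task 2: C/T = 12/39 = 4/13 (approx. 0.3077)
Total utilization U = 1/21 + 4/13 = 97/273
Rounded to 4 decimal places: U = 0.3553
RM (Liu & Layland) bound for 2 tasks = 0.828427; compare with U = 97/273 (approx. 0.355311)
U <= bound, so schedulable by RM sufficient condition.

0.3553


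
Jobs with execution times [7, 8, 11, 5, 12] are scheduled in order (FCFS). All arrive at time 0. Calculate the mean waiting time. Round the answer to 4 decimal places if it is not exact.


FCFS order (as given): [7, 8, 11, 5, 12]
Waiting times:
  Job 1: wait = 0
  Job 2: wait = 7
  Job 3: wait = 15
  Job 4: wait = 26
  Job 5: wait = 31
Sum of waiting times = 79
Average waiting time = 79/5 = 15.8

15.8


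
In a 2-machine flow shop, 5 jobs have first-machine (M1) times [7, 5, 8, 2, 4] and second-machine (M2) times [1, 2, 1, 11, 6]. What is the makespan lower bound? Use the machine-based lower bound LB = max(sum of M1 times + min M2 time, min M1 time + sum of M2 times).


LB1 = sum(M1 times) + min(M2 times) = 26 + 1 = 27
LB2 = min(M1 times) + sum(M2 times) = 2 + 21 = 23
Lower bound = max(LB1, LB2) = max(27, 23) = 27

27


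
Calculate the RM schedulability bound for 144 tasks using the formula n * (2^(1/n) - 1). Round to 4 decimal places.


Compute 2^(1/144) = 1.0048251257
Subtract 1: 1.0048251257 - 1 = 0.0048251257
Multiply by n: 144 * 0.0048251257 = 0.6948181008
Round to 4 dp: 0.6948

0.6948


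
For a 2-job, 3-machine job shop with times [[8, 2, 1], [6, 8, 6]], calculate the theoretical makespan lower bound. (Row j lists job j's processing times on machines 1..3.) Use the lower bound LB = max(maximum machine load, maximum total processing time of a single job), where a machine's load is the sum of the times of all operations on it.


Machine loads:
  Machine 1: 8 + 6 = 14
  Machine 2: 2 + 8 = 10
  Machine 3: 1 + 6 = 7
Max machine load = 14
Job totals:
  Job 1: 11
  Job 2: 20
Max job total = 20
Lower bound = max(14, 20) = 20

20


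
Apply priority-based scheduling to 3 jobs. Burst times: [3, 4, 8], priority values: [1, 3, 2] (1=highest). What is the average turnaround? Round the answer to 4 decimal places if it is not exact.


Sort by priority (ascending = highest first):
Order: [(1, 3), (2, 8), (3, 4)]
Completion times:
  Priority 1, burst=3, C=3
  Priority 2, burst=8, C=11
  Priority 3, burst=4, C=15
Average turnaround = 29/3 = 9.6667

9.6667


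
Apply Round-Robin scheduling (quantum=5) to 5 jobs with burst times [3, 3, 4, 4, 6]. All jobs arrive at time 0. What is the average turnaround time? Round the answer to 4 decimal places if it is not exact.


Time quantum = 5
Execution trace:
  J1 runs 3 units, time = 3
  J2 runs 3 units, time = 6
  J3 runs 4 units, time = 10
  J4 runs 4 units, time = 14
  J5 runs 5 units, time = 19
  J5 runs 1 units, time = 20
Finish times: [3, 6, 10, 14, 20]
Average turnaround = 53/5 = 10.6

10.6


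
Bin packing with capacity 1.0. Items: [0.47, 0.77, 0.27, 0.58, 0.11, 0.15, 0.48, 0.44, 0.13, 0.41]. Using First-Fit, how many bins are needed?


Place items sequentially using First-Fit:
  Item 0.47 -> new Bin 1
  Item 0.77 -> new Bin 2
  Item 0.27 -> Bin 1 (now 0.74)
  Item 0.58 -> new Bin 3
  Item 0.11 -> Bin 1 (now 0.85)
  Item 0.15 -> Bin 1 (now 1.0)
  Item 0.48 -> new Bin 4
  Item 0.44 -> Bin 4 (now 0.92)
  Item 0.13 -> Bin 2 (now 0.9)
  Item 0.41 -> Bin 3 (now 0.99)
Total bins used = 4

4


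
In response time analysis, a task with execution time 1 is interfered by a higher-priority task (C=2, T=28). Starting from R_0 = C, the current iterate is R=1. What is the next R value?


R_next = C + ceil(R_prev / T_hp) * C_hp
ceil(1 / 28) = ceil(0.0357) = 1
Interference = 1 * 2 = 2
R_next = 1 + 2 = 3

3


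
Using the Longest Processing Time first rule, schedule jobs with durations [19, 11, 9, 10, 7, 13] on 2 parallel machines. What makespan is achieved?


Sort jobs in decreasing order (LPT): [19, 13, 11, 10, 9, 7]
Assign each job to the least loaded machine:
  Machine 1: jobs [19, 10, 7], load = 36
  Machine 2: jobs [13, 11, 9], load = 33
Makespan = max load = 36

36


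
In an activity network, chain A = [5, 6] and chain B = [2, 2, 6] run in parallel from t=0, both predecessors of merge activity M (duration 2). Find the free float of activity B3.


ES(B3) = sum of predecessors on chain B = 4
EF(B3) = ES + duration = 4 + 6 = 10
Successor of B3 is M. ES(M) = max(sum(A), sum(B)) = max(11, 10) = 11
Free float = ES(successor) - EF(current) = 11 - 10 = 1

1


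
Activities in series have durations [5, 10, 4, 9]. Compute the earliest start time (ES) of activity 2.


Activity 2 starts after activities 1 through 1 complete.
Predecessor durations: [5]
ES = 5 = 5

5


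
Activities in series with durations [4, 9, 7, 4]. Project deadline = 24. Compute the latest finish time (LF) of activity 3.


LF(activity 3) = deadline - sum of successor durations
Successors: activities 4 through 4 with durations [4]
Sum of successor durations = 4
LF = 24 - 4 = 20

20


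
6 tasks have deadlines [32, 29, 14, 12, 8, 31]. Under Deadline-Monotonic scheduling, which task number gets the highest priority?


Sort tasks by relative deadline (ascending):
  Task 5: deadline = 8
  Task 4: deadline = 12
  Task 3: deadline = 14
  Task 2: deadline = 29
  Task 6: deadline = 31
  Task 1: deadline = 32
Priority order (highest first): [5, 4, 3, 2, 6, 1]
Highest priority task = 5

5


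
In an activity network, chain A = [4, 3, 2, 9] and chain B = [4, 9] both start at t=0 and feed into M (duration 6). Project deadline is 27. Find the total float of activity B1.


Forward pass: ES(B1) = sum of predecessors on chain B = 0
EF = ES + duration = 0 + 4 = 4
Backward pass: LF(M) = deadline = 27; LS(M) = 27 - 6 = 21
LF(B1) = LS(M) - sum(successors on chain B) = 21 - 9 = 12
LS = LF - duration = 12 - 4 = 8
Total float = LS - ES = 8 - 0 = 8

8


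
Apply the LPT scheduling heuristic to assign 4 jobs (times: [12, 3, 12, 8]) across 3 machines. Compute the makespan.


Sort jobs in decreasing order (LPT): [12, 12, 8, 3]
Assign each job to the least loaded machine:
  Machine 1: jobs [12], load = 12
  Machine 2: jobs [12], load = 12
  Machine 3: jobs [8, 3], load = 11
Makespan = max load = 12

12


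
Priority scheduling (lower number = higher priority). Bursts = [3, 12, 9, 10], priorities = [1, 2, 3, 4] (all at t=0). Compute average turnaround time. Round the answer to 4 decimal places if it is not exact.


Sort by priority (ascending = highest first):
Order: [(1, 3), (2, 12), (3, 9), (4, 10)]
Completion times:
  Priority 1, burst=3, C=3
  Priority 2, burst=12, C=15
  Priority 3, burst=9, C=24
  Priority 4, burst=10, C=34
Average turnaround = 76/4 = 19.0

19.0


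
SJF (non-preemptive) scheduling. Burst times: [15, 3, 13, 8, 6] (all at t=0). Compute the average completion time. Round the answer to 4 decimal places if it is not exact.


SJF order (ascending): [3, 6, 8, 13, 15]
Completion times:
  Job 1: burst=3, C=3
  Job 2: burst=6, C=9
  Job 3: burst=8, C=17
  Job 4: burst=13, C=30
  Job 5: burst=15, C=45
Average completion = 104/5 = 20.8

20.8


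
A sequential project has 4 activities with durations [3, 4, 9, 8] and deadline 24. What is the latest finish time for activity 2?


LF(activity 2) = deadline - sum of successor durations
Successors: activities 3 through 4 with durations [9, 8]
Sum of successor durations = 17
LF = 24 - 17 = 7

7


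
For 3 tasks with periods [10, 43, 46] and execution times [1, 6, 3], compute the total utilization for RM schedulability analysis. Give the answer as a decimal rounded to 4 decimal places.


Compute individual utilizations (exact fractions):
  Task 1: C/T = 1/10 (approx. 0.1)
  Task 2: C/T = 6/43 (approx. 0.1395)
  Task 3: C/T = 3/46 (approx. 0.0652)
Total utilization U = 1/10 + 6/43 + 3/46 = 1507/4945
Rounded to 4 decimal places: U = 0.3048
RM (Liu & Layland) bound for 3 tasks = 0.779763; compare with U = 1507/4945 (approx. 0.304752)
U <= bound, so schedulable by RM sufficient condition.

0.3048


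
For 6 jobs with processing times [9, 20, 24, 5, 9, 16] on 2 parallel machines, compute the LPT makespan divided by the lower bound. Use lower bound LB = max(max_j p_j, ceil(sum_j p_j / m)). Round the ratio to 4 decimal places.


LPT order: [24, 20, 16, 9, 9, 5]
Machine loads after assignment: [42, 41]
LPT makespan = 42
Lower bound = max(max_job, ceil(total/2)) = max(24, 42) = 42
Ratio = 42 / 42 = 1.0

1.0


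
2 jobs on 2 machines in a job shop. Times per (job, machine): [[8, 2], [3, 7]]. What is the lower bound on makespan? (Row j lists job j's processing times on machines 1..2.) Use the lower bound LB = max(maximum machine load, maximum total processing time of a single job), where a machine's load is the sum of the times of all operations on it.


Machine loads:
  Machine 1: 8 + 3 = 11
  Machine 2: 2 + 7 = 9
Max machine load = 11
Job totals:
  Job 1: 10
  Job 2: 10
Max job total = 10
Lower bound = max(11, 10) = 11

11


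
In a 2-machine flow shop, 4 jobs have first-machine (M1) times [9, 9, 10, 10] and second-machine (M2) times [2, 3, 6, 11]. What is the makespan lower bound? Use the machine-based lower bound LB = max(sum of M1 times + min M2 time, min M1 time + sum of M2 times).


LB1 = sum(M1 times) + min(M2 times) = 38 + 2 = 40
LB2 = min(M1 times) + sum(M2 times) = 9 + 22 = 31
Lower bound = max(LB1, LB2) = max(40, 31) = 40

40


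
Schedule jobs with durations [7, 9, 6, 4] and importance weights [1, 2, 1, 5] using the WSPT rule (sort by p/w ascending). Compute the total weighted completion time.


Compute p/w ratios and sort ascending (WSPT): [(4, 5), (9, 2), (6, 1), (7, 1)]
Compute weighted completion times:
  Job (p=4,w=5): C=4, w*C=5*4=20
  Job (p=9,w=2): C=13, w*C=2*13=26
  Job (p=6,w=1): C=19, w*C=1*19=19
  Job (p=7,w=1): C=26, w*C=1*26=26
Total weighted completion time = 91

91


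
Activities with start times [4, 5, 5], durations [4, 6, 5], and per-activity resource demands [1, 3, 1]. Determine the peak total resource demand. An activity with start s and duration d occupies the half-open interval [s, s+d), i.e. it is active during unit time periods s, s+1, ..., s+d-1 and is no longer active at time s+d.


Each activity i is active on [start_i, start_i + duration_i).
Compute total resource usage per time slot:
  t=0: active resources = [], total = 0
  t=1: active resources = [], total = 0
  t=2: active resources = [], total = 0
  t=3: active resources = [], total = 0
  t=4: active resources = [1], total = 1
  t=5: active resources = [1, 3, 1], total = 5
  t=6: active resources = [1, 3, 1], total = 5
  t=7: active resources = [1, 3, 1], total = 5
  t=8: active resources = [3, 1], total = 4
  t=9: active resources = [3, 1], total = 4
  t=10: active resources = [3], total = 3
Peak resource demand = 5

5


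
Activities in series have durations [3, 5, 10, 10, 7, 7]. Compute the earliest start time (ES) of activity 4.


Activity 4 starts after activities 1 through 3 complete.
Predecessor durations: [3, 5, 10]
ES = 3 + 5 + 10 = 18

18


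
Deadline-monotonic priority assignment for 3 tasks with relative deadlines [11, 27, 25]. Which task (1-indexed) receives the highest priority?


Sort tasks by relative deadline (ascending):
  Task 1: deadline = 11
  Task 3: deadline = 25
  Task 2: deadline = 27
Priority order (highest first): [1, 3, 2]
Highest priority task = 1

1


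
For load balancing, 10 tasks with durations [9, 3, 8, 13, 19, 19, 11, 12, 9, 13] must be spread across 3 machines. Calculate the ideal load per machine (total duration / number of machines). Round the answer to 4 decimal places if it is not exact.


Total processing time = 9 + 3 + 8 + 13 + 19 + 19 + 11 + 12 + 9 + 13 = 116
Number of machines = 3
Ideal balanced load = 116 / 3 = 38.6667

38.6667


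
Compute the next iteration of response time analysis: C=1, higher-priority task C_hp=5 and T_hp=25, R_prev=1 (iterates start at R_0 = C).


R_next = C + ceil(R_prev / T_hp) * C_hp
ceil(1 / 25) = ceil(0.04) = 1
Interference = 1 * 5 = 5
R_next = 1 + 5 = 6

6


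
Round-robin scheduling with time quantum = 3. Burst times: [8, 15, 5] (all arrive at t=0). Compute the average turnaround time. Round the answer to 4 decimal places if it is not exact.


Time quantum = 3
Execution trace:
  J1 runs 3 units, time = 3
  J2 runs 3 units, time = 6
  J3 runs 3 units, time = 9
  J1 runs 3 units, time = 12
  J2 runs 3 units, time = 15
  J3 runs 2 units, time = 17
  J1 runs 2 units, time = 19
  J2 runs 3 units, time = 22
  J2 runs 3 units, time = 25
  J2 runs 3 units, time = 28
Finish times: [19, 28, 17]
Average turnaround = 64/3 = 21.3333

21.3333


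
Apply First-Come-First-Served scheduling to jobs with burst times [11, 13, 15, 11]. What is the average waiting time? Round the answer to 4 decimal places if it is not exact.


FCFS order (as given): [11, 13, 15, 11]
Waiting times:
  Job 1: wait = 0
  Job 2: wait = 11
  Job 3: wait = 24
  Job 4: wait = 39
Sum of waiting times = 74
Average waiting time = 74/4 = 18.5

18.5


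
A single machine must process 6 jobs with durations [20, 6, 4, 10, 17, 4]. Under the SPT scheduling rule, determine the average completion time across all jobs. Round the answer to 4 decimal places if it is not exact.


Sort jobs by processing time (SPT order): [4, 4, 6, 10, 17, 20]
Compute completion times sequentially:
  Job 1: processing = 4, completes at 4
  Job 2: processing = 4, completes at 8
  Job 3: processing = 6, completes at 14
  Job 4: processing = 10, completes at 24
  Job 5: processing = 17, completes at 41
  Job 6: processing = 20, completes at 61
Sum of completion times = 152
Average completion time = 152/6 = 25.3333

25.3333


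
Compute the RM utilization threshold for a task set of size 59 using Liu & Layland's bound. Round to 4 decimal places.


Compute 2^(1/59) = 1.0118175391
Subtract 1: 1.0118175391 - 1 = 0.0118175391
Multiply by n: 59 * 0.0118175391 = 0.6972348069
Round to 4 dp: 0.6972

0.6972


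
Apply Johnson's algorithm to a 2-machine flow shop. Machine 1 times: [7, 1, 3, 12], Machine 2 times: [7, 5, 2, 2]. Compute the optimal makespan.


Apply Johnson's rule:
  Group 1 (a <= b): [(2, 1, 5), (1, 7, 7)]
  Group 2 (a > b): [(3, 3, 2), (4, 12, 2)]
Optimal job order: [2, 1, 3, 4]
Schedule:
  Job 2: M1 done at 1, M2 done at 6
  Job 1: M1 done at 8, M2 done at 15
  Job 3: M1 done at 11, M2 done at 17
  Job 4: M1 done at 23, M2 done at 25
Makespan = 25

25


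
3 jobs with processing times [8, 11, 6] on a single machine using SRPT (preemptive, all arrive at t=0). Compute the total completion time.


Since all jobs arrive at t=0, SRPT equals SPT ordering.
SPT order: [6, 8, 11]
Completion times:
  Job 1: p=6, C=6
  Job 2: p=8, C=14
  Job 3: p=11, C=25
Total completion time = 6 + 14 + 25 = 45

45


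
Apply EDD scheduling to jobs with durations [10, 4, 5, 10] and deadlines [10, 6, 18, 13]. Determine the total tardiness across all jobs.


Sort by due date (EDD order): [(4, 6), (10, 10), (10, 13), (5, 18)]
Compute completion times and tardiness:
  Job 1: p=4, d=6, C=4, tardiness=max(0,4-6)=0
  Job 2: p=10, d=10, C=14, tardiness=max(0,14-10)=4
  Job 3: p=10, d=13, C=24, tardiness=max(0,24-13)=11
  Job 4: p=5, d=18, C=29, tardiness=max(0,29-18)=11
Total tardiness = 26

26


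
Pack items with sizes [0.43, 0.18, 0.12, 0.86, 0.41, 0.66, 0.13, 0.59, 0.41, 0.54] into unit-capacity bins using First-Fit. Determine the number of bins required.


Place items sequentially using First-Fit:
  Item 0.43 -> new Bin 1
  Item 0.18 -> Bin 1 (now 0.61)
  Item 0.12 -> Bin 1 (now 0.73)
  Item 0.86 -> new Bin 2
  Item 0.41 -> new Bin 3
  Item 0.66 -> new Bin 4
  Item 0.13 -> Bin 1 (now 0.86)
  Item 0.59 -> Bin 3 (now 1.0)
  Item 0.41 -> new Bin 5
  Item 0.54 -> Bin 5 (now 0.95)
Total bins used = 5

5


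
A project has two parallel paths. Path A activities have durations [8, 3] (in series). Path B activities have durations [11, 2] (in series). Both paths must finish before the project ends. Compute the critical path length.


Path A total = 8 + 3 = 11
Path B total = 11 + 2 = 13
Critical path = longest path = max(11, 13) = 13

13


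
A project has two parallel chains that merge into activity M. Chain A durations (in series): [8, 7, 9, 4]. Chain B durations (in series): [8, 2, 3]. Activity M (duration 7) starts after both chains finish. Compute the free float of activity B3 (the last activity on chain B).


ES(B3) = sum of predecessors on chain B = 10
EF(B3) = ES + duration = 10 + 3 = 13
Successor of B3 is M. ES(M) = max(sum(A), sum(B)) = max(28, 13) = 28
Free float = ES(successor) - EF(current) = 28 - 13 = 15

15


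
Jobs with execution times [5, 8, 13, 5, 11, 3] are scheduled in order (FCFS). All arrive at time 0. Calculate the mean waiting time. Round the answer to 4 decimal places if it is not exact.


FCFS order (as given): [5, 8, 13, 5, 11, 3]
Waiting times:
  Job 1: wait = 0
  Job 2: wait = 5
  Job 3: wait = 13
  Job 4: wait = 26
  Job 5: wait = 31
  Job 6: wait = 42
Sum of waiting times = 117
Average waiting time = 117/6 = 19.5

19.5


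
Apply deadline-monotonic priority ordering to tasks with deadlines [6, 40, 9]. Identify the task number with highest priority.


Sort tasks by relative deadline (ascending):
  Task 1: deadline = 6
  Task 3: deadline = 9
  Task 2: deadline = 40
Priority order (highest first): [1, 3, 2]
Highest priority task = 1

1


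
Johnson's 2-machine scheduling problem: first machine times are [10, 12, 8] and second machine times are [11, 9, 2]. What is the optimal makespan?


Apply Johnson's rule:
  Group 1 (a <= b): [(1, 10, 11)]
  Group 2 (a > b): [(2, 12, 9), (3, 8, 2)]
Optimal job order: [1, 2, 3]
Schedule:
  Job 1: M1 done at 10, M2 done at 21
  Job 2: M1 done at 22, M2 done at 31
  Job 3: M1 done at 30, M2 done at 33
Makespan = 33

33


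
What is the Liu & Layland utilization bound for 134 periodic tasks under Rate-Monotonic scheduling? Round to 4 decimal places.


Compute 2^(1/134) = 1.0051861419
Subtract 1: 1.0051861419 - 1 = 0.0051861419
Multiply by n: 134 * 0.0051861419 = 0.6949430146
Round to 4 dp: 0.6949

0.6949


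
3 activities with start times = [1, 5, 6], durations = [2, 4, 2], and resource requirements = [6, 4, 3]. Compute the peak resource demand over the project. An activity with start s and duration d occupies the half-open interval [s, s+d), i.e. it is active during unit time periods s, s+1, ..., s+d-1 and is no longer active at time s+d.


Each activity i is active on [start_i, start_i + duration_i).
Compute total resource usage per time slot:
  t=0: active resources = [], total = 0
  t=1: active resources = [6], total = 6
  t=2: active resources = [6], total = 6
  t=3: active resources = [], total = 0
  t=4: active resources = [], total = 0
  t=5: active resources = [4], total = 4
  t=6: active resources = [4, 3], total = 7
  t=7: active resources = [4, 3], total = 7
  t=8: active resources = [4], total = 4
Peak resource demand = 7

7


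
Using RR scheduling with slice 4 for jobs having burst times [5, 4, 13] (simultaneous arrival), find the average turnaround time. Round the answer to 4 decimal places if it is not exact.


Time quantum = 4
Execution trace:
  J1 runs 4 units, time = 4
  J2 runs 4 units, time = 8
  J3 runs 4 units, time = 12
  J1 runs 1 units, time = 13
  J3 runs 4 units, time = 17
  J3 runs 4 units, time = 21
  J3 runs 1 units, time = 22
Finish times: [13, 8, 22]
Average turnaround = 43/3 = 14.3333

14.3333


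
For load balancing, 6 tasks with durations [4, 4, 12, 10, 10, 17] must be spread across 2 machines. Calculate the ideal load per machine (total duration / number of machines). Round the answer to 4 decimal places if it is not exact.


Total processing time = 4 + 4 + 12 + 10 + 10 + 17 = 57
Number of machines = 2
Ideal balanced load = 57 / 2 = 28.5

28.5


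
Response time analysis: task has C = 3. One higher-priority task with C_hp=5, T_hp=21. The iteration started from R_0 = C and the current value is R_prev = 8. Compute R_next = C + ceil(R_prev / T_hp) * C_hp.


R_next = C + ceil(R_prev / T_hp) * C_hp
ceil(8 / 21) = ceil(0.381) = 1
Interference = 1 * 5 = 5
R_next = 3 + 5 = 8
R_next = R_prev, so the iteration has converged (response time = 8).

8


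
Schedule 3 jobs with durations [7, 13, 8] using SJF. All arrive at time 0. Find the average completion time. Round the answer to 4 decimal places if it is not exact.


SJF order (ascending): [7, 8, 13]
Completion times:
  Job 1: burst=7, C=7
  Job 2: burst=8, C=15
  Job 3: burst=13, C=28
Average completion = 50/3 = 16.6667

16.6667


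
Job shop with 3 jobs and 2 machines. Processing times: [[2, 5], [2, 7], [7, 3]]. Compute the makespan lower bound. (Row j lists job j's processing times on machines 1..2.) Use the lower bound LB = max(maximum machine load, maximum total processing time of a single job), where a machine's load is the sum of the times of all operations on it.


Machine loads:
  Machine 1: 2 + 2 + 7 = 11
  Machine 2: 5 + 7 + 3 = 15
Max machine load = 15
Job totals:
  Job 1: 7
  Job 2: 9
  Job 3: 10
Max job total = 10
Lower bound = max(15, 10) = 15

15


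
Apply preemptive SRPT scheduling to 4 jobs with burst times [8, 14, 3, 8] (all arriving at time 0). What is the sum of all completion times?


Since all jobs arrive at t=0, SRPT equals SPT ordering.
SPT order: [3, 8, 8, 14]
Completion times:
  Job 1: p=3, C=3
  Job 2: p=8, C=11
  Job 3: p=8, C=19
  Job 4: p=14, C=33
Total completion time = 3 + 11 + 19 + 33 = 66

66


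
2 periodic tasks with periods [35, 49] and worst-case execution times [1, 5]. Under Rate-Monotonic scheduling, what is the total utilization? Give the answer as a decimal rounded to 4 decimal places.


Compute individual utilizations (exact fractions):
  Task 1: C/T = 1/35 (approx. 0.0286)
  Task 2: C/T = 5/49 (approx. 0.102)
Total utilization U = 1/35 + 5/49 = 32/245
Rounded to 4 decimal places: U = 0.1306
RM (Liu & Layland) bound for 2 tasks = 0.828427; compare with U = 32/245 (approx. 0.130612)
U <= bound, so schedulable by RM sufficient condition.

0.1306


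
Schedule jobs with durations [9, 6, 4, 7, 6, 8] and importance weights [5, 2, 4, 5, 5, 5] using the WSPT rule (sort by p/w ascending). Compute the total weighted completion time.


Compute p/w ratios and sort ascending (WSPT): [(4, 4), (6, 5), (7, 5), (8, 5), (9, 5), (6, 2)]
Compute weighted completion times:
  Job (p=4,w=4): C=4, w*C=4*4=16
  Job (p=6,w=5): C=10, w*C=5*10=50
  Job (p=7,w=5): C=17, w*C=5*17=85
  Job (p=8,w=5): C=25, w*C=5*25=125
  Job (p=9,w=5): C=34, w*C=5*34=170
  Job (p=6,w=2): C=40, w*C=2*40=80
Total weighted completion time = 526

526


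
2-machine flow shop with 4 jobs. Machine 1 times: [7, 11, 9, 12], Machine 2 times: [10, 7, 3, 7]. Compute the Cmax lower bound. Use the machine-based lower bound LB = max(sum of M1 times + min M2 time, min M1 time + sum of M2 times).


LB1 = sum(M1 times) + min(M2 times) = 39 + 3 = 42
LB2 = min(M1 times) + sum(M2 times) = 7 + 27 = 34
Lower bound = max(LB1, LB2) = max(42, 34) = 42

42


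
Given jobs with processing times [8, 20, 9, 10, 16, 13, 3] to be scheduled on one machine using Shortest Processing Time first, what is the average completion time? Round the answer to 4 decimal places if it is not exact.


Sort jobs by processing time (SPT order): [3, 8, 9, 10, 13, 16, 20]
Compute completion times sequentially:
  Job 1: processing = 3, completes at 3
  Job 2: processing = 8, completes at 11
  Job 3: processing = 9, completes at 20
  Job 4: processing = 10, completes at 30
  Job 5: processing = 13, completes at 43
  Job 6: processing = 16, completes at 59
  Job 7: processing = 20, completes at 79
Sum of completion times = 245
Average completion time = 245/7 = 35.0

35.0


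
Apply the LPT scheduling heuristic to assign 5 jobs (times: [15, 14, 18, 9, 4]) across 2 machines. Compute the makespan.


Sort jobs in decreasing order (LPT): [18, 15, 14, 9, 4]
Assign each job to the least loaded machine:
  Machine 1: jobs [18, 9, 4], load = 31
  Machine 2: jobs [15, 14], load = 29
Makespan = max load = 31

31


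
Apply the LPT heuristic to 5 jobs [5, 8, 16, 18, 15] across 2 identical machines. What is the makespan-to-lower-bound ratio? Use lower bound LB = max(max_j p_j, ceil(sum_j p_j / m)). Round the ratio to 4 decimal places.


LPT order: [18, 16, 15, 8, 5]
Machine loads after assignment: [31, 31]
LPT makespan = 31
Lower bound = max(max_job, ceil(total/2)) = max(18, 31) = 31
Ratio = 31 / 31 = 1.0

1.0


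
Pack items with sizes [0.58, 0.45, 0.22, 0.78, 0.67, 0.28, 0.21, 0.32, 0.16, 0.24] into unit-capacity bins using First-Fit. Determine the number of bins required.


Place items sequentially using First-Fit:
  Item 0.58 -> new Bin 1
  Item 0.45 -> new Bin 2
  Item 0.22 -> Bin 1 (now 0.8)
  Item 0.78 -> new Bin 3
  Item 0.67 -> new Bin 4
  Item 0.28 -> Bin 2 (now 0.73)
  Item 0.21 -> Bin 2 (now 0.94)
  Item 0.32 -> Bin 4 (now 0.99)
  Item 0.16 -> Bin 1 (now 0.96)
  Item 0.24 -> new Bin 5
Total bins used = 5

5


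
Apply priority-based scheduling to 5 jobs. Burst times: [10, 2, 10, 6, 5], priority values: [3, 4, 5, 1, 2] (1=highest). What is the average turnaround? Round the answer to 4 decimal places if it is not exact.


Sort by priority (ascending = highest first):
Order: [(1, 6), (2, 5), (3, 10), (4, 2), (5, 10)]
Completion times:
  Priority 1, burst=6, C=6
  Priority 2, burst=5, C=11
  Priority 3, burst=10, C=21
  Priority 4, burst=2, C=23
  Priority 5, burst=10, C=33
Average turnaround = 94/5 = 18.8

18.8


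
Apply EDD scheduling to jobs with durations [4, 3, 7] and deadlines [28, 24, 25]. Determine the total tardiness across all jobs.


Sort by due date (EDD order): [(3, 24), (7, 25), (4, 28)]
Compute completion times and tardiness:
  Job 1: p=3, d=24, C=3, tardiness=max(0,3-24)=0
  Job 2: p=7, d=25, C=10, tardiness=max(0,10-25)=0
  Job 3: p=4, d=28, C=14, tardiness=max(0,14-28)=0
Total tardiness = 0

0


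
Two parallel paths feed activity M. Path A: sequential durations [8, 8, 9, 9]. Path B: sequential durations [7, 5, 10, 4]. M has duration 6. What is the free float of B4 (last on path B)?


ES(B4) = sum of predecessors on chain B = 22
EF(B4) = ES + duration = 22 + 4 = 26
Successor of B4 is M. ES(M) = max(sum(A), sum(B)) = max(34, 26) = 34
Free float = ES(successor) - EF(current) = 34 - 26 = 8

8


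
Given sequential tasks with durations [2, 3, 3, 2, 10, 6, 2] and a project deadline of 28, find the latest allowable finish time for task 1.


LF(activity 1) = deadline - sum of successor durations
Successors: activities 2 through 7 with durations [3, 3, 2, 10, 6, 2]
Sum of successor durations = 26
LF = 28 - 26 = 2

2


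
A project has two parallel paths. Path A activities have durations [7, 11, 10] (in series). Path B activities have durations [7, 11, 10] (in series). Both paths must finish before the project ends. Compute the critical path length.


Path A total = 7 + 11 + 10 = 28
Path B total = 7 + 11 + 10 = 28
Critical path = longest path = max(28, 28) = 28

28


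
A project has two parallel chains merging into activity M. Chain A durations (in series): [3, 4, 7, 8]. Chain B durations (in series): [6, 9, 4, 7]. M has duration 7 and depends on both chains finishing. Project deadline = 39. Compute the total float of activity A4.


Forward pass: ES(A4) = sum of predecessors on chain A = 14
EF = ES + duration = 14 + 8 = 22
Backward pass: LF(M) = deadline = 39; LS(M) = 39 - 7 = 32
LF(A4) = LS(M) - sum(successors on chain A) = 32 - 0 = 32
LS = LF - duration = 32 - 8 = 24
Total float = LS - ES = 24 - 14 = 10

10


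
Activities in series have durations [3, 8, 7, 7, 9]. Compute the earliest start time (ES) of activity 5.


Activity 5 starts after activities 1 through 4 complete.
Predecessor durations: [3, 8, 7, 7]
ES = 3 + 8 + 7 + 7 = 25

25


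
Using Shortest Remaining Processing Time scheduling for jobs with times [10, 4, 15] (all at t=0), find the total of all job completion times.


Since all jobs arrive at t=0, SRPT equals SPT ordering.
SPT order: [4, 10, 15]
Completion times:
  Job 1: p=4, C=4
  Job 2: p=10, C=14
  Job 3: p=15, C=29
Total completion time = 4 + 14 + 29 = 47

47


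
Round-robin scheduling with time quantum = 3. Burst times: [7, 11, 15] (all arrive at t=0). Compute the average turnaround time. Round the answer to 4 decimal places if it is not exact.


Time quantum = 3
Execution trace:
  J1 runs 3 units, time = 3
  J2 runs 3 units, time = 6
  J3 runs 3 units, time = 9
  J1 runs 3 units, time = 12
  J2 runs 3 units, time = 15
  J3 runs 3 units, time = 18
  J1 runs 1 units, time = 19
  J2 runs 3 units, time = 22
  J3 runs 3 units, time = 25
  J2 runs 2 units, time = 27
  J3 runs 3 units, time = 30
  J3 runs 3 units, time = 33
Finish times: [19, 27, 33]
Average turnaround = 79/3 = 26.3333

26.3333


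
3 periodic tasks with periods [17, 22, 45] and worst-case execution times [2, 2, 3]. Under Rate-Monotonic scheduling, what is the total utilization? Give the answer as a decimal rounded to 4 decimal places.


Compute individual utilizations (exact fractions):
  Task 1: C/T = 2/17 (approx. 0.1176)
  Task 2: C/T = 2/22 = 1/11 (approx. 0.0909)
  Task 3: C/T = 3/45 = 1/15 (approx. 0.0667)
Total utilization U = 2/17 + 1/11 + 1/15 = 772/2805
Rounded to 4 decimal places: U = 0.2752
RM (Liu & Layland) bound for 3 tasks = 0.779763; compare with U = 772/2805 (approx. 0.275223)
U <= bound, so schedulable by RM sufficient condition.

0.2752
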